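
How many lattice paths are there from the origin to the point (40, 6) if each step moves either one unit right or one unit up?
Number of paths = 9366819

A monotone lattice path from (0, 0) to (40, 6) consists of 40 east steps and 6 north steps in some order, so it is determined by which 40 of the 46 steps are east. The count is C(46, 40) = 9366819.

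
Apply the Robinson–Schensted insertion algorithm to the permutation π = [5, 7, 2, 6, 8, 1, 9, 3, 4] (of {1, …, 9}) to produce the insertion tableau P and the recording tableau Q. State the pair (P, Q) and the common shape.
P = [1, 3, 4, 9] / [2, 6, 8] / [5, 7];  Q = [1, 2, 5, 7] / [3, 4, 9] / [6, 8];  common shape = (4, 3, 2)

Row-insert the values π_1, π_2, … into P one at a time, bumping the leftmost entry strictly greater than the inserted value down to the next row. The recording tableau Q records, in position (i, j), the step at which that cell was added to P.
  Insert 5 (step 1): P = [5];  Q = [1]
  Insert 7 (step 2): P = [5, 7];  Q = [1, 2]
  Insert 2 (step 3): P = [2, 7] / [5];  Q = [1, 2] / [3]
  Insert 6 (step 4): P = [2, 6] / [5, 7];  Q = [1, 2] / [3, 4]
  Insert 8 (step 5): P = [2, 6, 8] / [5, 7];  Q = [1, 2, 5] / [3, 4]
  Insert 1 (step 6): P = [1, 6, 8] / [2, 7] / [5];  Q = [1, 2, 5] / [3, 4] / [6]
  Insert 9 (step 7): P = [1, 6, 8, 9] / [2, 7] / [5];  Q = [1, 2, 5, 7] / [3, 4] / [6]
  Insert 3 (step 8): P = [1, 3, 8, 9] / [2, 6] / [5, 7];  Q = [1, 2, 5, 7] / [3, 4] / [6, 8]
  Insert 4 (step 9): P = [1, 3, 4, 9] / [2, 6, 8] / [5, 7];  Q = [1, 2, 5, 7] / [3, 4, 9] / [6, 8]
Final shape: (4, 3, 2).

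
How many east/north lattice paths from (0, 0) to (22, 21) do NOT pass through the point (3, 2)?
Number of paths = 698596843860

Total paths from (0, 0) to (22, 21): C(43, 22) = 1052049481860. Paths through (3, 2): (paths (0, 0) → (3, 2)) × (paths (3, 2) → (22, 21)) = C(5, 3) · C(38, 19) = 10 · 35345263800 = 353452638000. Avoidance count = 1052049481860 − 353452638000 = 698596843860.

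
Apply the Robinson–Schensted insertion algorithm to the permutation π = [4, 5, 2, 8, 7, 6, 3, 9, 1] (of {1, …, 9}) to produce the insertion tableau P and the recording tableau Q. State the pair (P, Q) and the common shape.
P = [1, 3, 6, 9] / [2, 5] / [4] / [7] / [8];  Q = [1, 2, 4, 8] / [3, 5] / [6] / [7] / [9];  common shape = (4, 2, 1, 1, 1)

Row-insert the values π_1, π_2, … into P one at a time, bumping the leftmost entry strictly greater than the inserted value down to the next row. The recording tableau Q records, in position (i, j), the step at which that cell was added to P.
  Insert 4 (step 1): P = [4];  Q = [1]
  Insert 5 (step 2): P = [4, 5];  Q = [1, 2]
  Insert 2 (step 3): P = [2, 5] / [4];  Q = [1, 2] / [3]
  Insert 8 (step 4): P = [2, 5, 8] / [4];  Q = [1, 2, 4] / [3]
  Insert 7 (step 5): P = [2, 5, 7] / [4, 8];  Q = [1, 2, 4] / [3, 5]
  Insert 6 (step 6): P = [2, 5, 6] / [4, 7] / [8];  Q = [1, 2, 4] / [3, 5] / [6]
  Insert 3 (step 7): P = [2, 3, 6] / [4, 5] / [7] / [8];  Q = [1, 2, 4] / [3, 5] / [6] / [7]
  Insert 9 (step 8): P = [2, 3, 6, 9] / [4, 5] / [7] / [8];  Q = [1, 2, 4, 8] / [3, 5] / [6] / [7]
  Insert 1 (step 9): P = [1, 3, 6, 9] / [2, 5] / [4] / [7] / [8];  Q = [1, 2, 4, 8] / [3, 5] / [6] / [7] / [9]
Final shape: (4, 2, 1, 1, 1).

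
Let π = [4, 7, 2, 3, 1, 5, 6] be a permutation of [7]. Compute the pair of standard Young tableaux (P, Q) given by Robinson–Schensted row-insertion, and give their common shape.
P = [1, 3, 5, 6] / [2, 7] / [4];  Q = [1, 2, 6, 7] / [3, 4] / [5];  common shape = (4, 2, 1)

Row-insert the values π_1, π_2, … into P one at a time, bumping the leftmost entry strictly greater than the inserted value down to the next row. The recording tableau Q records, in position (i, j), the step at which that cell was added to P.
  Insert 4 (step 1): P = [4];  Q = [1]
  Insert 7 (step 2): P = [4, 7];  Q = [1, 2]
  Insert 2 (step 3): P = [2, 7] / [4];  Q = [1, 2] / [3]
  Insert 3 (step 4): P = [2, 3] / [4, 7];  Q = [1, 2] / [3, 4]
  Insert 1 (step 5): P = [1, 3] / [2, 7] / [4];  Q = [1, 2] / [3, 4] / [5]
  Insert 5 (step 6): P = [1, 3, 5] / [2, 7] / [4];  Q = [1, 2, 6] / [3, 4] / [5]
  Insert 6 (step 7): P = [1, 3, 5, 6] / [2, 7] / [4];  Q = [1, 2, 6, 7] / [3, 4] / [5]
Final shape: (4, 2, 1).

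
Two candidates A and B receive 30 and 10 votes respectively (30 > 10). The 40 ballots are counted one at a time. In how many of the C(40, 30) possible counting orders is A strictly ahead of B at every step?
Strict-lead orderings = 423830264

Total orderings of the 40 votes with 30 for A: C(40, 30) = 847660528. By the Bertrand ballot formula (Cycle Lemma / reflection principle), the number of orderings in which A is strictly ahead of B throughout is (p − q)/(p + q) · C(p + q, p) = (30 − 10)/(30 + 10) · 847660528 = 423830264.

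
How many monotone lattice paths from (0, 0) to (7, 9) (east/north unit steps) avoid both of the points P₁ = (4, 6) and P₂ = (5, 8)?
Number of paths = 5269

Inclusion–exclusion. Total paths: C(16, 7) = 11440. Through P₁: C(10, 4)·C(6, 3) = 4200. Through P₂: C(13, 5)·C(3, 2) = 3861. Since P₁ is strictly southwest of P₂, a monotone path through both must visit P₁ then P₂; paths through both = C(10, 4)·C(3, 1)·C(3, 2) = 1890. Avoid both = 11440 − 4200 − 3861 + 1890 = 5269.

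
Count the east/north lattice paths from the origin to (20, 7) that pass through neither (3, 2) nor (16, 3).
Number of paths = 566660

Inclusion–exclusion. Total paths: C(27, 20) = 888030. Through P₁: C(5, 3)·C(22, 17) = 263340. Through P₂: C(19, 16)·C(8, 4) = 67830. Since P₁ is strictly southwest of P₂, a monotone path through both must visit P₁ then P₂; paths through both = C(5, 3)·C(14, 13)·C(8, 4) = 9800. Avoid both = 888030 − 263340 − 67830 + 9800 = 566660.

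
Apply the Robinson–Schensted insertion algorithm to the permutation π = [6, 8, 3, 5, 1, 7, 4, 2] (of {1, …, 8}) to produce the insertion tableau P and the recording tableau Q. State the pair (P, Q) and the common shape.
P = [1, 2, 7] / [3, 4] / [5, 8] / [6];  Q = [1, 2, 6] / [3, 4] / [5, 7] / [8];  common shape = (3, 2, 2, 1)

Row-insert the values π_1, π_2, … into P one at a time, bumping the leftmost entry strictly greater than the inserted value down to the next row. The recording tableau Q records, in position (i, j), the step at which that cell was added to P.
  Insert 6 (step 1): P = [6];  Q = [1]
  Insert 8 (step 2): P = [6, 8];  Q = [1, 2]
  Insert 3 (step 3): P = [3, 8] / [6];  Q = [1, 2] / [3]
  Insert 5 (step 4): P = [3, 5] / [6, 8];  Q = [1, 2] / [3, 4]
  Insert 1 (step 5): P = [1, 5] / [3, 8] / [6];  Q = [1, 2] / [3, 4] / [5]
  Insert 7 (step 6): P = [1, 5, 7] / [3, 8] / [6];  Q = [1, 2, 6] / [3, 4] / [5]
  Insert 4 (step 7): P = [1, 4, 7] / [3, 5] / [6, 8];  Q = [1, 2, 6] / [3, 4] / [5, 7]
  Insert 2 (step 8): P = [1, 2, 7] / [3, 4] / [5, 8] / [6];  Q = [1, 2, 6] / [3, 4] / [5, 7] / [8]
Final shape: (3, 2, 2, 1).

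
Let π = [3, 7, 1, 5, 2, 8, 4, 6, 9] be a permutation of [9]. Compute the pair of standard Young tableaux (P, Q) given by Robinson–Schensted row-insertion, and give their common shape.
P = [1, 2, 4, 6, 9] / [3, 5, 8] / [7];  Q = [1, 2, 6, 8, 9] / [3, 4, 7] / [5];  common shape = (5, 3, 1)

Row-insert the values π_1, π_2, … into P one at a time, bumping the leftmost entry strictly greater than the inserted value down to the next row. The recording tableau Q records, in position (i, j), the step at which that cell was added to P.
  Insert 3 (step 1): P = [3];  Q = [1]
  Insert 7 (step 2): P = [3, 7];  Q = [1, 2]
  Insert 1 (step 3): P = [1, 7] / [3];  Q = [1, 2] / [3]
  Insert 5 (step 4): P = [1, 5] / [3, 7];  Q = [1, 2] / [3, 4]
  Insert 2 (step 5): P = [1, 2] / [3, 5] / [7];  Q = [1, 2] / [3, 4] / [5]
  Insert 8 (step 6): P = [1, 2, 8] / [3, 5] / [7];  Q = [1, 2, 6] / [3, 4] / [5]
  Insert 4 (step 7): P = [1, 2, 4] / [3, 5, 8] / [7];  Q = [1, 2, 6] / [3, 4, 7] / [5]
  Insert 6 (step 8): P = [1, 2, 4, 6] / [3, 5, 8] / [7];  Q = [1, 2, 6, 8] / [3, 4, 7] / [5]
  Insert 9 (step 9): P = [1, 2, 4, 6, 9] / [3, 5, 8] / [7];  Q = [1, 2, 6, 8, 9] / [3, 4, 7] / [5]
Final shape: (5, 3, 1).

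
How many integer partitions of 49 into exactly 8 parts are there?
p(49, 8 parts) = 11018

Partitions of n into exactly k parts are in bijection with partitions of n − k into at most k parts (subtract 1 from each part). So p(49, exactly 8) = p(41, parts ≤ 8). Computing via the recurrence p(m, j) = p(m, j−1) + p(m−j, j) gives 11018.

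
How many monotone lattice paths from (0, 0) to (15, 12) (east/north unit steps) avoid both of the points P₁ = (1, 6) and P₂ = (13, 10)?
Number of paths = 10324584

Inclusion–exclusion. Total paths: C(27, 15) = 17383860. Through P₁: C(7, 1)·C(20, 14) = 271320. Through P₂: C(23, 13)·C(4, 2) = 6864396. Since P₁ is strictly southwest of P₂, a monotone path through both must visit P₁ then P₂; paths through both = C(7, 1)·C(16, 12)·C(4, 2) = 76440. Avoid both = 17383860 − 271320 − 6864396 + 76440 = 10324584.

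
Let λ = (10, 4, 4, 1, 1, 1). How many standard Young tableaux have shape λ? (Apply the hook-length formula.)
# SYT of shape (10, 4, 4, 1, 1, 1) = 98760480

Hook-length formula: f^λ = n! / Π hook(c), product over all cells c of the Young diagram. For λ = (10, 4, 4, 1, 1, 1), n = 21 boxes. Hook lengths by row (left-to-right, top-to-bottom): [15, 11, 10, 9, 6, 5, 4, 3, 2, 1]; [8, 4, 3, 2]; [7, 3, 2, 1]; [3]; [2]; [1]. Product of hooks = 517321728000. So f^λ = 21! / 517321728000 = 51090942171709440000 / 517321728000 = 98760480.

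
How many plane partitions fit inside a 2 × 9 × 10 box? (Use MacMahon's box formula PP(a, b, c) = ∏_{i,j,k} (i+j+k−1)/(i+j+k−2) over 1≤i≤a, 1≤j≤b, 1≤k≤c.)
PP(2, 9, 10) = 1551580888

Evaluate the triple product over i = 1..2, j = 1..9, k = 1..10. The factors are (2/1) · (3/2) · (4/3) · (5/4) · (6/5) · (7/6) · (8/7) · (9/8) · … (180 factors total). The numerators and denominators telescope so the product is an integer; carrying out the multiplication exactly gives PP(2, 9, 10) = 1551580888.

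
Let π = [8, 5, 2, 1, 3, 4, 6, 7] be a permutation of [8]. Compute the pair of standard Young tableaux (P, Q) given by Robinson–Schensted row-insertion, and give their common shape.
P = [1, 3, 4, 6, 7] / [2] / [5] / [8];  Q = [1, 5, 6, 7, 8] / [2] / [3] / [4];  common shape = (5, 1, 1, 1)

Row-insert the values π_1, π_2, … into P one at a time, bumping the leftmost entry strictly greater than the inserted value down to the next row. The recording tableau Q records, in position (i, j), the step at which that cell was added to P.
  Insert 8 (step 1): P = [8];  Q = [1]
  Insert 5 (step 2): P = [5] / [8];  Q = [1] / [2]
  Insert 2 (step 3): P = [2] / [5] / [8];  Q = [1] / [2] / [3]
  Insert 1 (step 4): P = [1] / [2] / [5] / [8];  Q = [1] / [2] / [3] / [4]
  Insert 3 (step 5): P = [1, 3] / [2] / [5] / [8];  Q = [1, 5] / [2] / [3] / [4]
  Insert 4 (step 6): P = [1, 3, 4] / [2] / [5] / [8];  Q = [1, 5, 6] / [2] / [3] / [4]
  Insert 6 (step 7): P = [1, 3, 4, 6] / [2] / [5] / [8];  Q = [1, 5, 6, 7] / [2] / [3] / [4]
  Insert 7 (step 8): P = [1, 3, 4, 6, 7] / [2] / [5] / [8];  Q = [1, 5, 6, 7, 8] / [2] / [3] / [4]
Final shape: (5, 1, 1, 1).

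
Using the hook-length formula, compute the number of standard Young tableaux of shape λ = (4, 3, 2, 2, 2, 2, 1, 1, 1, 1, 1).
# SYT of shape (4, 3, 2, 2, 2, 2, 1, 1, 1, 1, 1) = 6928350

Hook-length formula: f^λ = n! / Π hook(c), product over all cells c of the Young diagram. For λ = (4, 3, 2, 2, 2, 2, 1, 1, 1, 1, 1), n = 20 boxes. Hook lengths by row (left-to-right, top-to-bottom): [14, 8, 3, 1]; [12, 6, 1]; [10, 4]; [9, 3]; [8, 2]; [7, 1]; [5]; [4]; [3]; [2]; [1]. Product of hooks = 351151718400. So f^λ = 20! / 351151718400 = 2432902008176640000 / 351151718400 = 6928350.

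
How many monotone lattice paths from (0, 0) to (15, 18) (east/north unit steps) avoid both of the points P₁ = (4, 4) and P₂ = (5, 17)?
Number of paths = 724861426

Inclusion–exclusion. Total paths: C(33, 15) = 1037158320. Through P₁: C(8, 4)·C(25, 11) = 312018000. Through P₂: C(22, 5)·C(11, 10) = 289674. Since P₁ is strictly southwest of P₂, a monotone path through both must visit P₁ then P₂; paths through both = C(8, 4)·C(14, 1)·C(11, 10) = 10780. Avoid both = 1037158320 − 312018000 − 289674 + 10780 = 724861426.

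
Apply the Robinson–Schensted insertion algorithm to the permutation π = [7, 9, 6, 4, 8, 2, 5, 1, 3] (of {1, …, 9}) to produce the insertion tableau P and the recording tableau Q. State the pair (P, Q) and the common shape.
P = [1, 3] / [2, 5] / [4, 8] / [6, 9] / [7];  Q = [1, 2] / [3, 5] / [4, 7] / [6, 9] / [8];  common shape = (2, 2, 2, 2, 1)

Row-insert the values π_1, π_2, … into P one at a time, bumping the leftmost entry strictly greater than the inserted value down to the next row. The recording tableau Q records, in position (i, j), the step at which that cell was added to P.
  Insert 7 (step 1): P = [7];  Q = [1]
  Insert 9 (step 2): P = [7, 9];  Q = [1, 2]
  Insert 6 (step 3): P = [6, 9] / [7];  Q = [1, 2] / [3]
  Insert 4 (step 4): P = [4, 9] / [6] / [7];  Q = [1, 2] / [3] / [4]
  Insert 8 (step 5): P = [4, 8] / [6, 9] / [7];  Q = [1, 2] / [3, 5] / [4]
  Insert 2 (step 6): P = [2, 8] / [4, 9] / [6] / [7];  Q = [1, 2] / [3, 5] / [4] / [6]
  Insert 5 (step 7): P = [2, 5] / [4, 8] / [6, 9] / [7];  Q = [1, 2] / [3, 5] / [4, 7] / [6]
  Insert 1 (step 8): P = [1, 5] / [2, 8] / [4, 9] / [6] / [7];  Q = [1, 2] / [3, 5] / [4, 7] / [6] / [8]
  Insert 3 (step 9): P = [1, 3] / [2, 5] / [4, 8] / [6, 9] / [7];  Q = [1, 2] / [3, 5] / [4, 7] / [6, 9] / [8]
Final shape: (2, 2, 2, 2, 1).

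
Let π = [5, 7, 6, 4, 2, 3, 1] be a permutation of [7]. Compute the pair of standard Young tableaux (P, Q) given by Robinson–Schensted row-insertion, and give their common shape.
P = [1, 3] / [2, 6] / [4] / [5] / [7];  Q = [1, 2] / [3, 6] / [4] / [5] / [7];  common shape = (2, 2, 1, 1, 1)

Row-insert the values π_1, π_2, … into P one at a time, bumping the leftmost entry strictly greater than the inserted value down to the next row. The recording tableau Q records, in position (i, j), the step at which that cell was added to P.
  Insert 5 (step 1): P = [5];  Q = [1]
  Insert 7 (step 2): P = [5, 7];  Q = [1, 2]
  Insert 6 (step 3): P = [5, 6] / [7];  Q = [1, 2] / [3]
  Insert 4 (step 4): P = [4, 6] / [5] / [7];  Q = [1, 2] / [3] / [4]
  Insert 2 (step 5): P = [2, 6] / [4] / [5] / [7];  Q = [1, 2] / [3] / [4] / [5]
  Insert 3 (step 6): P = [2, 3] / [4, 6] / [5] / [7];  Q = [1, 2] / [3, 6] / [4] / [5]
  Insert 1 (step 7): P = [1, 3] / [2, 6] / [4] / [5] / [7];  Q = [1, 2] / [3, 6] / [4] / [5] / [7]
Final shape: (2, 2, 1, 1, 1).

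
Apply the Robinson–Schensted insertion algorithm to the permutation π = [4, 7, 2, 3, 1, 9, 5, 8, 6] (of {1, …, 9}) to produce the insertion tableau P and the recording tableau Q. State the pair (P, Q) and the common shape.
P = [1, 3, 5, 6] / [2, 7, 8] / [4, 9];  Q = [1, 2, 6, 8] / [3, 4, 7] / [5, 9];  common shape = (4, 3, 2)

Row-insert the values π_1, π_2, … into P one at a time, bumping the leftmost entry strictly greater than the inserted value down to the next row. The recording tableau Q records, in position (i, j), the step at which that cell was added to P.
  Insert 4 (step 1): P = [4];  Q = [1]
  Insert 7 (step 2): P = [4, 7];  Q = [1, 2]
  Insert 2 (step 3): P = [2, 7] / [4];  Q = [1, 2] / [3]
  Insert 3 (step 4): P = [2, 3] / [4, 7];  Q = [1, 2] / [3, 4]
  Insert 1 (step 5): P = [1, 3] / [2, 7] / [4];  Q = [1, 2] / [3, 4] / [5]
  Insert 9 (step 6): P = [1, 3, 9] / [2, 7] / [4];  Q = [1, 2, 6] / [3, 4] / [5]
  Insert 5 (step 7): P = [1, 3, 5] / [2, 7, 9] / [4];  Q = [1, 2, 6] / [3, 4, 7] / [5]
  Insert 8 (step 8): P = [1, 3, 5, 8] / [2, 7, 9] / [4];  Q = [1, 2, 6, 8] / [3, 4, 7] / [5]
  Insert 6 (step 9): P = [1, 3, 5, 6] / [2, 7, 8] / [4, 9];  Q = [1, 2, 6, 8] / [3, 4, 7] / [5, 9]
Final shape: (4, 3, 2).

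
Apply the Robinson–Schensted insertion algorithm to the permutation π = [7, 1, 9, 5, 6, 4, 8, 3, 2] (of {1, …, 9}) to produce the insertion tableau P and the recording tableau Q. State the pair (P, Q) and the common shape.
P = [1, 2, 6, 8] / [3, 9] / [4] / [5] / [7];  Q = [1, 3, 5, 7] / [2, 4] / [6] / [8] / [9];  common shape = (4, 2, 1, 1, 1)

Row-insert the values π_1, π_2, … into P one at a time, bumping the leftmost entry strictly greater than the inserted value down to the next row. The recording tableau Q records, in position (i, j), the step at which that cell was added to P.
  Insert 7 (step 1): P = [7];  Q = [1]
  Insert 1 (step 2): P = [1] / [7];  Q = [1] / [2]
  Insert 9 (step 3): P = [1, 9] / [7];  Q = [1, 3] / [2]
  Insert 5 (step 4): P = [1, 5] / [7, 9];  Q = [1, 3] / [2, 4]
  Insert 6 (step 5): P = [1, 5, 6] / [7, 9];  Q = [1, 3, 5] / [2, 4]
  Insert 4 (step 6): P = [1, 4, 6] / [5, 9] / [7];  Q = [1, 3, 5] / [2, 4] / [6]
  Insert 8 (step 7): P = [1, 4, 6, 8] / [5, 9] / [7];  Q = [1, 3, 5, 7] / [2, 4] / [6]
  Insert 3 (step 8): P = [1, 3, 6, 8] / [4, 9] / [5] / [7];  Q = [1, 3, 5, 7] / [2, 4] / [6] / [8]
  Insert 2 (step 9): P = [1, 2, 6, 8] / [3, 9] / [4] / [5] / [7];  Q = [1, 3, 5, 7] / [2, 4] / [6] / [8] / [9]
Final shape: (4, 2, 1, 1, 1).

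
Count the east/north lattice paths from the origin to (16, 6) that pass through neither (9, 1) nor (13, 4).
Number of paths = 46393

Inclusion–exclusion. Total paths: C(22, 16) = 74613. Through P₁: C(10, 9)·C(12, 7) = 7920. Through P₂: C(17, 13)·C(5, 3) = 23800. Since P₁ is strictly southwest of P₂, a monotone path through both must visit P₁ then P₂; paths through both = C(10, 9)·C(7, 4)·C(5, 3) = 3500. Avoid both = 74613 − 7920 − 23800 + 3500 = 46393.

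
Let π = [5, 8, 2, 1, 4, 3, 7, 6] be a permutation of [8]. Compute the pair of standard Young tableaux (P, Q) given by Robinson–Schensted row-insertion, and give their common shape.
P = [1, 3, 6] / [2, 4, 7] / [5, 8];  Q = [1, 2, 7] / [3, 5, 8] / [4, 6];  common shape = (3, 3, 2)

Row-insert the values π_1, π_2, … into P one at a time, bumping the leftmost entry strictly greater than the inserted value down to the next row. The recording tableau Q records, in position (i, j), the step at which that cell was added to P.
  Insert 5 (step 1): P = [5];  Q = [1]
  Insert 8 (step 2): P = [5, 8];  Q = [1, 2]
  Insert 2 (step 3): P = [2, 8] / [5];  Q = [1, 2] / [3]
  Insert 1 (step 4): P = [1, 8] / [2] / [5];  Q = [1, 2] / [3] / [4]
  Insert 4 (step 5): P = [1, 4] / [2, 8] / [5];  Q = [1, 2] / [3, 5] / [4]
  Insert 3 (step 6): P = [1, 3] / [2, 4] / [5, 8];  Q = [1, 2] / [3, 5] / [4, 6]
  Insert 7 (step 7): P = [1, 3, 7] / [2, 4] / [5, 8];  Q = [1, 2, 7] / [3, 5] / [4, 6]
  Insert 6 (step 8): P = [1, 3, 6] / [2, 4, 7] / [5, 8];  Q = [1, 2, 7] / [3, 5, 8] / [4, 6]
Final shape: (3, 3, 2).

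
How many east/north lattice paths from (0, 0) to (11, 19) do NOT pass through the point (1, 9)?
Number of paths = 52779740

Total paths from (0, 0) to (11, 19): C(30, 11) = 54627300. Paths through (1, 9): (paths (0, 0) → (1, 9)) × (paths (1, 9) → (11, 19)) = C(10, 1) · C(20, 10) = 10 · 184756 = 1847560. Avoidance count = 54627300 − 1847560 = 52779740.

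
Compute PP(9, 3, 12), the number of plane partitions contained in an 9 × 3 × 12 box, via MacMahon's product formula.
PP(9, 3, 12) = 217233856319480

Evaluate the triple product over i = 1..9, j = 1..3, k = 1..12. The factors are (2/1) · (3/2) · (4/3) · (5/4) · (6/5) · (7/6) · (8/7) · (9/8) · … (324 factors total). The numerators and denominators telescope so the product is an integer; carrying out the multiplication exactly gives PP(9, 3, 12) = 217233856319480.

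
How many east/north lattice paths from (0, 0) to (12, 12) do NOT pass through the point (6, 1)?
Number of paths = 2617524

Total paths from (0, 0) to (12, 12): C(24, 12) = 2704156. Paths through (6, 1): (paths (0, 0) → (6, 1)) × (paths (6, 1) → (12, 12)) = C(7, 6) · C(17, 6) = 7 · 12376 = 86632. Avoidance count = 2704156 − 86632 = 2617524.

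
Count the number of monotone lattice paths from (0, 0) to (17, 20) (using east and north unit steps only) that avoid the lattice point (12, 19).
Number of paths = 15058645560

Total paths from (0, 0) to (17, 20): C(37, 17) = 15905368710. Paths through (12, 19): (paths (0, 0) → (12, 19)) × (paths (12, 19) → (17, 20)) = C(31, 12) · C(6, 5) = 141120525 · 6 = 846723150. Avoidance count = 15905368710 − 846723150 = 15058645560.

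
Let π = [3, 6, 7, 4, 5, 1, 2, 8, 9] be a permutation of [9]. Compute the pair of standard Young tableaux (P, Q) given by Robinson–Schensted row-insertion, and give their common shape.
P = [1, 2, 5, 8, 9] / [3, 4] / [6, 7];  Q = [1, 2, 3, 8, 9] / [4, 5] / [6, 7];  common shape = (5, 2, 2)

Row-insert the values π_1, π_2, … into P one at a time, bumping the leftmost entry strictly greater than the inserted value down to the next row. The recording tableau Q records, in position (i, j), the step at which that cell was added to P.
  Insert 3 (step 1): P = [3];  Q = [1]
  Insert 6 (step 2): P = [3, 6];  Q = [1, 2]
  Insert 7 (step 3): P = [3, 6, 7];  Q = [1, 2, 3]
  Insert 4 (step 4): P = [3, 4, 7] / [6];  Q = [1, 2, 3] / [4]
  Insert 5 (step 5): P = [3, 4, 5] / [6, 7];  Q = [1, 2, 3] / [4, 5]
  Insert 1 (step 6): P = [1, 4, 5] / [3, 7] / [6];  Q = [1, 2, 3] / [4, 5] / [6]
  Insert 2 (step 7): P = [1, 2, 5] / [3, 4] / [6, 7];  Q = [1, 2, 3] / [4, 5] / [6, 7]
  Insert 8 (step 8): P = [1, 2, 5, 8] / [3, 4] / [6, 7];  Q = [1, 2, 3, 8] / [4, 5] / [6, 7]
  Insert 9 (step 9): P = [1, 2, 5, 8, 9] / [3, 4] / [6, 7];  Q = [1, 2, 3, 8, 9] / [4, 5] / [6, 7]
Final shape: (5, 2, 2).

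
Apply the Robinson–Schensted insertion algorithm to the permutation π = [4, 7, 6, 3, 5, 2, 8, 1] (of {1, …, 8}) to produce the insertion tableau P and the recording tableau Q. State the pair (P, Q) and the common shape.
P = [1, 5, 8] / [2, 6] / [3] / [4] / [7];  Q = [1, 2, 7] / [3, 5] / [4] / [6] / [8];  common shape = (3, 2, 1, 1, 1)

Row-insert the values π_1, π_2, … into P one at a time, bumping the leftmost entry strictly greater than the inserted value down to the next row. The recording tableau Q records, in position (i, j), the step at which that cell was added to P.
  Insert 4 (step 1): P = [4];  Q = [1]
  Insert 7 (step 2): P = [4, 7];  Q = [1, 2]
  Insert 6 (step 3): P = [4, 6] / [7];  Q = [1, 2] / [3]
  Insert 3 (step 4): P = [3, 6] / [4] / [7];  Q = [1, 2] / [3] / [4]
  Insert 5 (step 5): P = [3, 5] / [4, 6] / [7];  Q = [1, 2] / [3, 5] / [4]
  Insert 2 (step 6): P = [2, 5] / [3, 6] / [4] / [7];  Q = [1, 2] / [3, 5] / [4] / [6]
  Insert 8 (step 7): P = [2, 5, 8] / [3, 6] / [4] / [7];  Q = [1, 2, 7] / [3, 5] / [4] / [6]
  Insert 1 (step 8): P = [1, 5, 8] / [2, 6] / [3] / [4] / [7];  Q = [1, 2, 7] / [3, 5] / [4] / [6] / [8]
Final shape: (3, 2, 1, 1, 1).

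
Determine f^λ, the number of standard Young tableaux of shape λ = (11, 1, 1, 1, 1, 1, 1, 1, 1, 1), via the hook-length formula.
# SYT of shape (11, 1, 1, 1, 1, 1, 1, 1, 1, 1) = 92378

Hook-length formula: f^λ = n! / Π hook(c), product over all cells c of the Young diagram. For λ = (11, 1, 1, 1, 1, 1, 1, 1, 1, 1), n = 20 boxes. Hook lengths by row (left-to-right, top-to-bottom): [20, 10, 9, 8, 7, 6, 5, 4, 3, 2, 1]; [9]; [8]; [7]; [6]; [5]; [4]; [3]; [2]; [1]. Product of hooks = 26336378880000. So f^λ = 20! / 26336378880000 = 2432902008176640000 / 26336378880000 = 92378.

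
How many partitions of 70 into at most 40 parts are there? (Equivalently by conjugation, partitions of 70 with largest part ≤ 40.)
p(70, parts ≤ 40) = 4064943

Use the recurrence p(n, m) = p(n, m−1) + p(n−m, m): either the largest part is < m (count p(n, m−1)) or the largest part is exactly m (remove one copy of m, count p(n−m, m)). With p(0, ·) = 1 this gives p(70, parts ≤ 40) = 4064943. (By conjugating Young diagrams, this also counts partitions of 70 into at most 40 parts.)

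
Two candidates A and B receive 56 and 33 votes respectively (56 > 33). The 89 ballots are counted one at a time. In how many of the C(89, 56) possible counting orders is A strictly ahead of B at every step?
Strict-lead orderings = 690997832121584923294998

Total orderings of the 89 votes with 56 for A: C(89, 56) = 2673861176470480790141514. By the Bertrand ballot formula (Cycle Lemma / reflection principle), the number of orderings in which A is strictly ahead of B throughout is (p − q)/(p + q) · C(p + q, p) = (56 − 33)/(56 + 33) · 2673861176470480790141514 = 690997832121584923294998.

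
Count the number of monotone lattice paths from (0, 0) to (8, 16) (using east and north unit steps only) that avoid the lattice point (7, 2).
Number of paths = 734931

Total paths from (0, 0) to (8, 16): C(24, 8) = 735471. Paths through (7, 2): (paths (0, 0) → (7, 2)) × (paths (7, 2) → (8, 16)) = C(9, 7) · C(15, 1) = 36 · 15 = 540. Avoidance count = 735471 − 540 = 734931.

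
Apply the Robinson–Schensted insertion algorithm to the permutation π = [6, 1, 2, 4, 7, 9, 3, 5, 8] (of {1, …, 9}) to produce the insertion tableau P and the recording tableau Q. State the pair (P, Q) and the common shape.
P = [1, 2, 3, 5, 8] / [4, 7, 9] / [6];  Q = [1, 3, 4, 5, 6] / [2, 8, 9] / [7];  common shape = (5, 3, 1)

Row-insert the values π_1, π_2, … into P one at a time, bumping the leftmost entry strictly greater than the inserted value down to the next row. The recording tableau Q records, in position (i, j), the step at which that cell was added to P.
  Insert 6 (step 1): P = [6];  Q = [1]
  Insert 1 (step 2): P = [1] / [6];  Q = [1] / [2]
  Insert 2 (step 3): P = [1, 2] / [6];  Q = [1, 3] / [2]
  Insert 4 (step 4): P = [1, 2, 4] / [6];  Q = [1, 3, 4] / [2]
  Insert 7 (step 5): P = [1, 2, 4, 7] / [6];  Q = [1, 3, 4, 5] / [2]
  Insert 9 (step 6): P = [1, 2, 4, 7, 9] / [6];  Q = [1, 3, 4, 5, 6] / [2]
  Insert 3 (step 7): P = [1, 2, 3, 7, 9] / [4] / [6];  Q = [1, 3, 4, 5, 6] / [2] / [7]
  Insert 5 (step 8): P = [1, 2, 3, 5, 9] / [4, 7] / [6];  Q = [1, 3, 4, 5, 6] / [2, 8] / [7]
  Insert 8 (step 9): P = [1, 2, 3, 5, 8] / [4, 7, 9] / [6];  Q = [1, 3, 4, 5, 6] / [2, 8, 9] / [7]
Final shape: (5, 3, 1).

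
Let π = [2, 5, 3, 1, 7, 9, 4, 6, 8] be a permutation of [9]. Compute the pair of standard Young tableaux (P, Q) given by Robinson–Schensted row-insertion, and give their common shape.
P = [1, 3, 4, 6, 8] / [2, 7, 9] / [5];  Q = [1, 2, 5, 6, 9] / [3, 7, 8] / [4];  common shape = (5, 3, 1)

Row-insert the values π_1, π_2, … into P one at a time, bumping the leftmost entry strictly greater than the inserted value down to the next row. The recording tableau Q records, in position (i, j), the step at which that cell was added to P.
  Insert 2 (step 1): P = [2];  Q = [1]
  Insert 5 (step 2): P = [2, 5];  Q = [1, 2]
  Insert 3 (step 3): P = [2, 3] / [5];  Q = [1, 2] / [3]
  Insert 1 (step 4): P = [1, 3] / [2] / [5];  Q = [1, 2] / [3] / [4]
  Insert 7 (step 5): P = [1, 3, 7] / [2] / [5];  Q = [1, 2, 5] / [3] / [4]
  Insert 9 (step 6): P = [1, 3, 7, 9] / [2] / [5];  Q = [1, 2, 5, 6] / [3] / [4]
  Insert 4 (step 7): P = [1, 3, 4, 9] / [2, 7] / [5];  Q = [1, 2, 5, 6] / [3, 7] / [4]
  Insert 6 (step 8): P = [1, 3, 4, 6] / [2, 7, 9] / [5];  Q = [1, 2, 5, 6] / [3, 7, 8] / [4]
  Insert 8 (step 9): P = [1, 3, 4, 6, 8] / [2, 7, 9] / [5];  Q = [1, 2, 5, 6, 9] / [3, 7, 8] / [4]
Final shape: (5, 3, 1).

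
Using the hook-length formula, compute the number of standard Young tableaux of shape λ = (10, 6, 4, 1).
# SYT of shape (10, 6, 4, 1) = 68372640

Hook-length formula: f^λ = n! / Π hook(c), product over all cells c of the Young diagram. For λ = (10, 6, 4, 1), n = 21 boxes. Hook lengths by row (left-to-right, top-to-bottom): [13, 11, 10, 9, 7, 6, 4, 3, 2, 1]; [8, 6, 5, 4, 2, 1]; [5, 3, 2, 1]; [1]. Product of hooks = 747242496000. So f^λ = 21! / 747242496000 = 51090942171709440000 / 747242496000 = 68372640.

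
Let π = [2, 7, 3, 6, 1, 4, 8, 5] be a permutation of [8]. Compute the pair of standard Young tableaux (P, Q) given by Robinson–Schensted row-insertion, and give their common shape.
P = [1, 3, 4, 5] / [2, 6, 8] / [7];  Q = [1, 2, 4, 7] / [3, 6, 8] / [5];  common shape = (4, 3, 1)

Row-insert the values π_1, π_2, … into P one at a time, bumping the leftmost entry strictly greater than the inserted value down to the next row. The recording tableau Q records, in position (i, j), the step at which that cell was added to P.
  Insert 2 (step 1): P = [2];  Q = [1]
  Insert 7 (step 2): P = [2, 7];  Q = [1, 2]
  Insert 3 (step 3): P = [2, 3] / [7];  Q = [1, 2] / [3]
  Insert 6 (step 4): P = [2, 3, 6] / [7];  Q = [1, 2, 4] / [3]
  Insert 1 (step 5): P = [1, 3, 6] / [2] / [7];  Q = [1, 2, 4] / [3] / [5]
  Insert 4 (step 6): P = [1, 3, 4] / [2, 6] / [7];  Q = [1, 2, 4] / [3, 6] / [5]
  Insert 8 (step 7): P = [1, 3, 4, 8] / [2, 6] / [7];  Q = [1, 2, 4, 7] / [3, 6] / [5]
  Insert 5 (step 8): P = [1, 3, 4, 5] / [2, 6, 8] / [7];  Q = [1, 2, 4, 7] / [3, 6, 8] / [5]
Final shape: (4, 3, 1).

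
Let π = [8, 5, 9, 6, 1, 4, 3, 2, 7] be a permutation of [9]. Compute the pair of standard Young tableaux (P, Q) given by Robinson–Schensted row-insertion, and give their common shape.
P = [1, 2, 7] / [3, 6] / [4, 9] / [5] / [8];  Q = [1, 3, 9] / [2, 4] / [5, 6] / [7] / [8];  common shape = (3, 2, 2, 1, 1)

Row-insert the values π_1, π_2, … into P one at a time, bumping the leftmost entry strictly greater than the inserted value down to the next row. The recording tableau Q records, in position (i, j), the step at which that cell was added to P.
  Insert 8 (step 1): P = [8];  Q = [1]
  Insert 5 (step 2): P = [5] / [8];  Q = [1] / [2]
  Insert 9 (step 3): P = [5, 9] / [8];  Q = [1, 3] / [2]
  Insert 6 (step 4): P = [5, 6] / [8, 9];  Q = [1, 3] / [2, 4]
  Insert 1 (step 5): P = [1, 6] / [5, 9] / [8];  Q = [1, 3] / [2, 4] / [5]
  Insert 4 (step 6): P = [1, 4] / [5, 6] / [8, 9];  Q = [1, 3] / [2, 4] / [5, 6]
  Insert 3 (step 7): P = [1, 3] / [4, 6] / [5, 9] / [8];  Q = [1, 3] / [2, 4] / [5, 6] / [7]
  Insert 2 (step 8): P = [1, 2] / [3, 6] / [4, 9] / [5] / [8];  Q = [1, 3] / [2, 4] / [5, 6] / [7] / [8]
  Insert 7 (step 9): P = [1, 2, 7] / [3, 6] / [4, 9] / [5] / [8];  Q = [1, 3, 9] / [2, 4] / [5, 6] / [7] / [8]
Final shape: (3, 2, 2, 1, 1).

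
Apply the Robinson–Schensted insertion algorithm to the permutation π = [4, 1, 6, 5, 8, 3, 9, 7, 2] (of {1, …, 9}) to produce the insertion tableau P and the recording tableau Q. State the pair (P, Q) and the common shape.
P = [1, 2, 7, 9] / [3, 5, 8] / [4] / [6];  Q = [1, 3, 5, 7] / [2, 4, 8] / [6] / [9];  common shape = (4, 3, 1, 1)

Row-insert the values π_1, π_2, … into P one at a time, bumping the leftmost entry strictly greater than the inserted value down to the next row. The recording tableau Q records, in position (i, j), the step at which that cell was added to P.
  Insert 4 (step 1): P = [4];  Q = [1]
  Insert 1 (step 2): P = [1] / [4];  Q = [1] / [2]
  Insert 6 (step 3): P = [1, 6] / [4];  Q = [1, 3] / [2]
  Insert 5 (step 4): P = [1, 5] / [4, 6];  Q = [1, 3] / [2, 4]
  Insert 8 (step 5): P = [1, 5, 8] / [4, 6];  Q = [1, 3, 5] / [2, 4]
  Insert 3 (step 6): P = [1, 3, 8] / [4, 5] / [6];  Q = [1, 3, 5] / [2, 4] / [6]
  Insert 9 (step 7): P = [1, 3, 8, 9] / [4, 5] / [6];  Q = [1, 3, 5, 7] / [2, 4] / [6]
  Insert 7 (step 8): P = [1, 3, 7, 9] / [4, 5, 8] / [6];  Q = [1, 3, 5, 7] / [2, 4, 8] / [6]
  Insert 2 (step 9): P = [1, 2, 7, 9] / [3, 5, 8] / [4] / [6];  Q = [1, 3, 5, 7] / [2, 4, 8] / [6] / [9]
Final shape: (4, 3, 1, 1).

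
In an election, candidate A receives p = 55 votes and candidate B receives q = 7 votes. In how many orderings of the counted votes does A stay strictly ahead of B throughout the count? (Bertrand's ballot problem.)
Strict-lead orderings = 380745408

Total orderings of the 62 votes with 55 for A: C(62, 55) = 491796152. By the Bertrand ballot formula (Cycle Lemma / reflection principle), the number of orderings in which A is strictly ahead of B throughout is (p − q)/(p + q) · C(p + q, p) = (55 − 7)/(55 + 7) · 491796152 = 380745408.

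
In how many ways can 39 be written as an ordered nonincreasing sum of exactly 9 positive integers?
p(39, 9 parts) = 3060

Partitions of n into exactly k parts are in bijection with partitions of n − k into at most k parts (subtract 1 from each part). So p(39, exactly 9) = p(30, parts ≤ 9). Computing via the recurrence p(m, j) = p(m, j−1) + p(m−j, j) gives 3060.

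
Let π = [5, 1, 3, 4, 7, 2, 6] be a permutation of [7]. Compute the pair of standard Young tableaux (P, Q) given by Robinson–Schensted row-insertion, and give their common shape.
P = [1, 2, 4, 6] / [3, 7] / [5];  Q = [1, 3, 4, 5] / [2, 7] / [6];  common shape = (4, 2, 1)

Row-insert the values π_1, π_2, … into P one at a time, bumping the leftmost entry strictly greater than the inserted value down to the next row. The recording tableau Q records, in position (i, j), the step at which that cell was added to P.
  Insert 5 (step 1): P = [5];  Q = [1]
  Insert 1 (step 2): P = [1] / [5];  Q = [1] / [2]
  Insert 3 (step 3): P = [1, 3] / [5];  Q = [1, 3] / [2]
  Insert 4 (step 4): P = [1, 3, 4] / [5];  Q = [1, 3, 4] / [2]
  Insert 7 (step 5): P = [1, 3, 4, 7] / [5];  Q = [1, 3, 4, 5] / [2]
  Insert 2 (step 6): P = [1, 2, 4, 7] / [3] / [5];  Q = [1, 3, 4, 5] / [2] / [6]
  Insert 6 (step 7): P = [1, 2, 4, 6] / [3, 7] / [5];  Q = [1, 3, 4, 5] / [2, 7] / [6]
Final shape: (4, 2, 1).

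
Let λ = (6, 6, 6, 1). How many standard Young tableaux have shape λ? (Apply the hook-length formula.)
# SYT of shape (6, 6, 6, 1) = 1108536

Hook-length formula: f^λ = n! / Π hook(c), product over all cells c of the Young diagram. For λ = (6, 6, 6, 1), n = 19 boxes. Hook lengths by row (left-to-right, top-to-bottom): [9, 7, 6, 5, 4, 3]; [8, 6, 5, 4, 3, 2]; [7, 5, 4, 3, 2, 1]; [1]. Product of hooks = 109734912000. So f^λ = 19! / 109734912000 = 121645100408832000 / 109734912000 = 1108536.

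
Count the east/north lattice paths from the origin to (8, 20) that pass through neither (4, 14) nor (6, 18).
Number of paths = 1933329

Inclusion–exclusion. Total paths: C(28, 8) = 3108105. Through P₁: C(18, 4)·C(10, 4) = 642600. Through P₂: C(24, 6)·C(4, 2) = 807576. Since P₁ is strictly southwest of P₂, a monotone path through both must visit P₁ then P₂; paths through both = C(18, 4)·C(6, 2)·C(4, 2) = 275400. Avoid both = 3108105 − 642600 − 807576 + 275400 = 1933329.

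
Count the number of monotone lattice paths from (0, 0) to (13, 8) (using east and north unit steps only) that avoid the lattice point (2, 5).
Number of paths = 195846

Total paths from (0, 0) to (13, 8): C(21, 13) = 203490. Paths through (2, 5): (paths (0, 0) → (2, 5)) × (paths (2, 5) → (13, 8)) = C(7, 2) · C(14, 11) = 21 · 364 = 7644. Avoidance count = 203490 − 7644 = 195846.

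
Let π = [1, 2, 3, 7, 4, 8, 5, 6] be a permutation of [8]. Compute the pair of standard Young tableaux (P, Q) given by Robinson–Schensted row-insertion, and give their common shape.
P = [1, 2, 3, 4, 5, 6] / [7, 8];  Q = [1, 2, 3, 4, 6, 8] / [5, 7];  common shape = (6, 2)

Row-insert the values π_1, π_2, … into P one at a time, bumping the leftmost entry strictly greater than the inserted value down to the next row. The recording tableau Q records, in position (i, j), the step at which that cell was added to P.
  Insert 1 (step 1): P = [1];  Q = [1]
  Insert 2 (step 2): P = [1, 2];  Q = [1, 2]
  Insert 3 (step 3): P = [1, 2, 3];  Q = [1, 2, 3]
  Insert 7 (step 4): P = [1, 2, 3, 7];  Q = [1, 2, 3, 4]
  Insert 4 (step 5): P = [1, 2, 3, 4] / [7];  Q = [1, 2, 3, 4] / [5]
  Insert 8 (step 6): P = [1, 2, 3, 4, 8] / [7];  Q = [1, 2, 3, 4, 6] / [5]
  Insert 5 (step 7): P = [1, 2, 3, 4, 5] / [7, 8];  Q = [1, 2, 3, 4, 6] / [5, 7]
  Insert 6 (step 8): P = [1, 2, 3, 4, 5, 6] / [7, 8];  Q = [1, 2, 3, 4, 6, 8] / [5, 7]
Final shape: (6, 2).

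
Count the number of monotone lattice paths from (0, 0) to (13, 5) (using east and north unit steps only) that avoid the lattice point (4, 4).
Number of paths = 7868

Total paths from (0, 0) to (13, 5): C(18, 13) = 8568. Paths through (4, 4): (paths (0, 0) → (4, 4)) × (paths (4, 4) → (13, 5)) = C(8, 4) · C(10, 9) = 70 · 10 = 700. Avoidance count = 8568 − 700 = 7868.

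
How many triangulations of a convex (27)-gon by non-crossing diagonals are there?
C_25 = 4861946401452

These polygon triangulations are counted by the Catalan number C_n = (1/(n + 1)) · C(2n, n). For n = 25: C_25 = (1/26) · C(50, 25) = 126410606437752/26 = 4861946401452.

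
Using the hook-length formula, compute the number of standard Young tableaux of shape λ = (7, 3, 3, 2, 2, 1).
# SYT of shape (7, 3, 3, 2, 2, 1) = 7876440

Hook-length formula: f^λ = n! / Π hook(c), product over all cells c of the Young diagram. For λ = (7, 3, 3, 2, 2, 1), n = 18 boxes. Hook lengths by row (left-to-right, top-to-bottom): [12, 10, 7, 4, 3, 2, 1]; [7, 5, 2]; [6, 4, 1]; [4, 2]; [3, 1]; [1]. Product of hooks = 812851200. So f^λ = 18! / 812851200 = 6402373705728000 / 812851200 = 7876440.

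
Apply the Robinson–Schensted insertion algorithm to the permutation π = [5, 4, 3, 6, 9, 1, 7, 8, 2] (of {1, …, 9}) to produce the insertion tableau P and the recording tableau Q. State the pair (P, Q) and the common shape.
P = [1, 2, 7, 8] / [3, 6] / [4, 9] / [5];  Q = [1, 4, 5, 8] / [2, 7] / [3, 9] / [6];  common shape = (4, 2, 2, 1)

Row-insert the values π_1, π_2, … into P one at a time, bumping the leftmost entry strictly greater than the inserted value down to the next row. The recording tableau Q records, in position (i, j), the step at which that cell was added to P.
  Insert 5 (step 1): P = [5];  Q = [1]
  Insert 4 (step 2): P = [4] / [5];  Q = [1] / [2]
  Insert 3 (step 3): P = [3] / [4] / [5];  Q = [1] / [2] / [3]
  Insert 6 (step 4): P = [3, 6] / [4] / [5];  Q = [1, 4] / [2] / [3]
  Insert 9 (step 5): P = [3, 6, 9] / [4] / [5];  Q = [1, 4, 5] / [2] / [3]
  Insert 1 (step 6): P = [1, 6, 9] / [3] / [4] / [5];  Q = [1, 4, 5] / [2] / [3] / [6]
  Insert 7 (step 7): P = [1, 6, 7] / [3, 9] / [4] / [5];  Q = [1, 4, 5] / [2, 7] / [3] / [6]
  Insert 8 (step 8): P = [1, 6, 7, 8] / [3, 9] / [4] / [5];  Q = [1, 4, 5, 8] / [2, 7] / [3] / [6]
  Insert 2 (step 9): P = [1, 2, 7, 8] / [3, 6] / [4, 9] / [5];  Q = [1, 4, 5, 8] / [2, 7] / [3, 9] / [6]
Final shape: (4, 2, 2, 1).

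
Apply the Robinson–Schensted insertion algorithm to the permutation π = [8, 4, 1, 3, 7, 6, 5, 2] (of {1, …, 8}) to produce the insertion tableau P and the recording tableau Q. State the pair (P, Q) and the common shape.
P = [1, 2, 5] / [3, 6] / [4] / [7] / [8];  Q = [1, 4, 5] / [2, 6] / [3] / [7] / [8];  common shape = (3, 2, 1, 1, 1)

Row-insert the values π_1, π_2, … into P one at a time, bumping the leftmost entry strictly greater than the inserted value down to the next row. The recording tableau Q records, in position (i, j), the step at which that cell was added to P.
  Insert 8 (step 1): P = [8];  Q = [1]
  Insert 4 (step 2): P = [4] / [8];  Q = [1] / [2]
  Insert 1 (step 3): P = [1] / [4] / [8];  Q = [1] / [2] / [3]
  Insert 3 (step 4): P = [1, 3] / [4] / [8];  Q = [1, 4] / [2] / [3]
  Insert 7 (step 5): P = [1, 3, 7] / [4] / [8];  Q = [1, 4, 5] / [2] / [3]
  Insert 6 (step 6): P = [1, 3, 6] / [4, 7] / [8];  Q = [1, 4, 5] / [2, 6] / [3]
  Insert 5 (step 7): P = [1, 3, 5] / [4, 6] / [7] / [8];  Q = [1, 4, 5] / [2, 6] / [3] / [7]
  Insert 2 (step 8): P = [1, 2, 5] / [3, 6] / [4] / [7] / [8];  Q = [1, 4, 5] / [2, 6] / [3] / [7] / [8]
Final shape: (3, 2, 1, 1, 1).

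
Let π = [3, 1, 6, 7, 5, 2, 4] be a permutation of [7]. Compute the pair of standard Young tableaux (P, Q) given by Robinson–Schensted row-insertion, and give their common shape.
P = [1, 2, 4] / [3, 5, 7] / [6];  Q = [1, 3, 4] / [2, 5, 7] / [6];  common shape = (3, 3, 1)

Row-insert the values π_1, π_2, … into P one at a time, bumping the leftmost entry strictly greater than the inserted value down to the next row. The recording tableau Q records, in position (i, j), the step at which that cell was added to P.
  Insert 3 (step 1): P = [3];  Q = [1]
  Insert 1 (step 2): P = [1] / [3];  Q = [1] / [2]
  Insert 6 (step 3): P = [1, 6] / [3];  Q = [1, 3] / [2]
  Insert 7 (step 4): P = [1, 6, 7] / [3];  Q = [1, 3, 4] / [2]
  Insert 5 (step 5): P = [1, 5, 7] / [3, 6];  Q = [1, 3, 4] / [2, 5]
  Insert 2 (step 6): P = [1, 2, 7] / [3, 5] / [6];  Q = [1, 3, 4] / [2, 5] / [6]
  Insert 4 (step 7): P = [1, 2, 4] / [3, 5, 7] / [6];  Q = [1, 3, 4] / [2, 5, 7] / [6]
Final shape: (3, 3, 1).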